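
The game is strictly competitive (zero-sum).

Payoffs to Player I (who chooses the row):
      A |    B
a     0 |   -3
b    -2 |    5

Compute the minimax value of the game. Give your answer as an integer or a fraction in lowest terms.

-3/5

Row minima are -3 and -2, so Player I's maximin is -2; column maxima are 0 and 5, so Player II's minimax is 0. These differ, so the equilibrium is in mixed strategies.
Let Player I play a with probability p. Player II is indifferent when −2(1−p) = −3p + 5(1−p), giving p = 7/10.
Let Player II play A with probability q. Player I is indifferent when −3(1−q) = −2q + 5(1−q), giving q = 4/5.
The value is 0·(4/5) + (-3)·(1/5) = -3/5.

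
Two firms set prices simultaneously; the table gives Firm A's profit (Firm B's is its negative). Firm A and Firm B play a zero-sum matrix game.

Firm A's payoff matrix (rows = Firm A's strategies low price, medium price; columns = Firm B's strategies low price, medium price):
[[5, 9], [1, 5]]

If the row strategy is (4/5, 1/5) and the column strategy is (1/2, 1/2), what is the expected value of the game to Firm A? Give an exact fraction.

Against (1/2, 1/2), each row's expected payoff is low price: 7; medium price: 3.
Taking the (4/5, 1/5)-weighted average: (4/5)·(7) + (1/5)·(3) = 31/5.

31/5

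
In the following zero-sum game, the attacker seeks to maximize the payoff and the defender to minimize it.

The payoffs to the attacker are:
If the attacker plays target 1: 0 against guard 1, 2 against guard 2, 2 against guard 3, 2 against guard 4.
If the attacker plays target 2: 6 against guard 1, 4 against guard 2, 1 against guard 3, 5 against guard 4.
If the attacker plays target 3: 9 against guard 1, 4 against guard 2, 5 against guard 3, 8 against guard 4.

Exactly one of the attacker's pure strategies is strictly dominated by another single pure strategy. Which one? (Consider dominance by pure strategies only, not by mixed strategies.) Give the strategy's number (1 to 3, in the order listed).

Compare target 1 with target 3: 9 > 0, 4 > 2, 5 > 2, 8 > 2.
So target 3 strictly dominates target 1 for the attacker; target 1 is strictly dominated.

1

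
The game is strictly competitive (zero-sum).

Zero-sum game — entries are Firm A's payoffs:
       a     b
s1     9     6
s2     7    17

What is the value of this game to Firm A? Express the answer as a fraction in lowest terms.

Row minima are 6 and 7, so Firm A's maximin is 7; column maxima are 9 and 17, so Firm B's minimax is 9. These differ, so the equilibrium is in mixed strategies.
Let Firm A play s1 with probability p. Firm B is indifferent when 9p + 7(1−p) = 6p + 17(1−p), giving p = 10/13.
Let Firm B play a with probability q. Firm A is indifferent when 9q + 6(1−q) = 7q + 17(1−q), giving q = 11/13.
The value is 9·(11/13) + (6)·(2/13) = 111/13.

111/13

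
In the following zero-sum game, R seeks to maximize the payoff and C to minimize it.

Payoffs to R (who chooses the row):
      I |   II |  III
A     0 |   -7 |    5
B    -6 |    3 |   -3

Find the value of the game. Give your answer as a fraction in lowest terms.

Column III is strictly dominated by I for C (it gives R more in every row).
The remaining 2×2 game on (A, B) × (I, II) has no saddle point. Let R play A with probability p; indifference gives −6(1−p) = −7p + 3(1−p), so p = 9/16.
Similarly C's optimal q on I is 5/8, and the value is 0·(5/8) + (-7)·(3/8) = -21/8.

-21/8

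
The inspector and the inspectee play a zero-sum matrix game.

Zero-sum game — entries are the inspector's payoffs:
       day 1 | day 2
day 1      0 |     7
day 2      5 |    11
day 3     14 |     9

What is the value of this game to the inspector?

Row day 1 is strictly dominated by row day 2, so the inspector never plays it.
The remaining 2×2 game on (day 2, day 3) × (day 1, day 2) has no saddle point. Let the inspector play day 2 with probability p; indifference gives 5p + 14(1−p) = 11p + 9(1−p), so p = 5/11.
Similarly the inspectee's optimal q on day 1 is 2/11, and the value is 5·(2/11) + (11)·(9/11) = 109/11.

109/11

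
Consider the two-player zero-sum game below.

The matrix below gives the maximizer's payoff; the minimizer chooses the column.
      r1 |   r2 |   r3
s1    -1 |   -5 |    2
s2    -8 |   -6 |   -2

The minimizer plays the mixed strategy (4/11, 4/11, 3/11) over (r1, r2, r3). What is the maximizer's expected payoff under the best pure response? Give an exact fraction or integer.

s1: (-1)·(4/11) + (-5)·(4/11) + (2)·(3/11) = -18/11.
s2: (-8)·(4/11) + (-6)·(4/11) + (-2)·(3/11) = -62/11.
The best pure response is s1 with expected payoff -18/11.

-18/11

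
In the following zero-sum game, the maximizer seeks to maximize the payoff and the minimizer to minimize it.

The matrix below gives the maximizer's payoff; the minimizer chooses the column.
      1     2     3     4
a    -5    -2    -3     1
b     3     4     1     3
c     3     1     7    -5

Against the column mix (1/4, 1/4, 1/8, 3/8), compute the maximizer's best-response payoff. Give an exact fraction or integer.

a: (-5)·(1/4) + (-2)·(1/4) + (-3)·(1/8) + (1)·(3/8) = -7/4.
b: (3)·(1/4) + (4)·(1/4) + (1)·(1/8) + (3)·(3/8) = 3.
c: (3)·(1/4) + (1)·(1/4) + (7)·(1/8) + (-5)·(3/8) = 0.
The best pure response is b with expected payoff 3.

3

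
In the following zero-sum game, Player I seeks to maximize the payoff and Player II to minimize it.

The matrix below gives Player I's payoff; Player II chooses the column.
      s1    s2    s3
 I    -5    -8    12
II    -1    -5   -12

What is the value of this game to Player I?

-52/9

Column s1 is strictly dominated by s2 for Player II (it gives Player I more in every row).
The remaining 2×2 game on (I, II) × (s2, s3) has no saddle point. Let Player I play I with probability p; indifference gives −8p − 5(1−p) = 12p − 12(1−p), so p = 7/27.
Similarly Player II's optimal q on s2 is 8/9, and the value is -8·(8/9) + (12)·(1/9) = -52/9.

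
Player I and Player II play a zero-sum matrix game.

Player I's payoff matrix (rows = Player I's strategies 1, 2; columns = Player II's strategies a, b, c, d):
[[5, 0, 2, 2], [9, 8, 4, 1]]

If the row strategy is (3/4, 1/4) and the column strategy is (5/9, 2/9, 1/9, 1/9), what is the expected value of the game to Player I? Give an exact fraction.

17/4

Against (5/9, 2/9, 1/9, 1/9), each row's expected payoff is 1: 29/9; 2: 22/3.
Taking the (3/4, 1/4)-weighted average: (3/4)·(29/9) + (1/4)·(22/3) = 17/4.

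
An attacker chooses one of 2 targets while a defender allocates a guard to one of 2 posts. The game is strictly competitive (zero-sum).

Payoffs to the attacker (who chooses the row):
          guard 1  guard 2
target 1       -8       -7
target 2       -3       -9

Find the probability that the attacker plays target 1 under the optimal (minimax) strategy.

6/7

Row minima are -8 and -9, so the attacker's maximin is -8; column maxima are -3 and -7, so the defender's minimax is -7. These differ, so the equilibrium is in mixed strategies.
Let the attacker play target 1 with probability p. The defender is indifferent when −8p − 3(1−p) = −7p − 9(1−p), giving p = 6/7.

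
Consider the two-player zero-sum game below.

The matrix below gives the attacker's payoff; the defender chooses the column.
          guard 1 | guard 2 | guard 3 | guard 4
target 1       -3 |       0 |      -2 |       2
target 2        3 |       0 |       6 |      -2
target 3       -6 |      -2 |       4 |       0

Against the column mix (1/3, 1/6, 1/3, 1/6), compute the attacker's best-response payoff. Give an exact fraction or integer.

8/3

target 1: (-3)·(1/3) + (0)·(1/6) + (-2)·(1/3) + (2)·(1/6) = -4/3.
target 2: (3)·(1/3) + (0)·(1/6) + (6)·(1/3) + (-2)·(1/6) = 8/3.
target 3: (-6)·(1/3) + (-2)·(1/6) + (4)·(1/3) + (0)·(1/6) = -1.
The best pure response is target 2 with expected payoff 8/3.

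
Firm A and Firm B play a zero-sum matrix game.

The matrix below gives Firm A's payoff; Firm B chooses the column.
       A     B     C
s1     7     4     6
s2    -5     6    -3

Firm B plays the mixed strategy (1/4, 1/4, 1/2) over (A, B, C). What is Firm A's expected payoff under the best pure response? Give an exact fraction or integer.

s1: (7)·(1/4) + (4)·(1/4) + (6)·(1/2) = 23/4.
s2: (-5)·(1/4) + (6)·(1/4) + (-3)·(1/2) = -5/4.
The best pure response is s1 with expected payoff 23/4.

23/4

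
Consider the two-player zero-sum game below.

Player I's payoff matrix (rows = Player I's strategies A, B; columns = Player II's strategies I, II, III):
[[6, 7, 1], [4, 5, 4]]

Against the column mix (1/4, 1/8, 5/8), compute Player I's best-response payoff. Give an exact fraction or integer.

33/8

A: (6)·(1/4) + (7)·(1/8) + (1)·(5/8) = 3.
B: (4)·(1/4) + (5)·(1/8) + (4)·(5/8) = 33/8.
The best pure response is B with expected payoff 33/8.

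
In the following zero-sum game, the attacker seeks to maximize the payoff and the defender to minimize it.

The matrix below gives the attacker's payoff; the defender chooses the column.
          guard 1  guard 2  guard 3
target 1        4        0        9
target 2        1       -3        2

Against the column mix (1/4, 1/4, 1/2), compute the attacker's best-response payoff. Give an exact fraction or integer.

11/2

target 1: (4)·(1/4) + (0)·(1/4) + (9)·(1/2) = 11/2.
target 2: (1)·(1/4) + (-3)·(1/4) + (2)·(1/2) = 1/2.
The best pure response is target 1 with expected payoff 11/2.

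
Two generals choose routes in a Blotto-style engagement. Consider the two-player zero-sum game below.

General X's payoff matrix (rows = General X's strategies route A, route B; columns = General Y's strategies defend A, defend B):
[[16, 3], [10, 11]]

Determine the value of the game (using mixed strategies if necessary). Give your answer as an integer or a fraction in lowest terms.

73/7

Row minima are 3 and 10, so General X's maximin is 10; column maxima are 16 and 11, so General Y's minimax is 11. These differ, so the equilibrium is in mixed strategies.
Let General X play route A with probability p. General Y is indifferent when 16p + 10(1−p) = 3p + 11(1−p), giving p = 1/14.
Let General Y play defend A with probability q. General X is indifferent when 16q + 3(1−q) = 10q + 11(1−q), giving q = 4/7.
The value is 16·(4/7) + (3)·(3/7) = 73/7.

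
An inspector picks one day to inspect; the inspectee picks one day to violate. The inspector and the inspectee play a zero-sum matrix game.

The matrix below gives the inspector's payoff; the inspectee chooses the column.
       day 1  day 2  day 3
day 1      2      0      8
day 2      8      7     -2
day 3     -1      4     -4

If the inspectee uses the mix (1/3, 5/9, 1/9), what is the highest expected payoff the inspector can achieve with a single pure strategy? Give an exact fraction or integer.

day 1: (2)·(1/3) + (0)·(5/9) + (8)·(1/9) = 14/9.
day 2: (8)·(1/3) + (7)·(5/9) + (-2)·(1/9) = 19/3.
day 3: (-1)·(1/3) + (4)·(5/9) + (-4)·(1/9) = 13/9.
The best pure response is day 2 with expected payoff 19/3.

19/3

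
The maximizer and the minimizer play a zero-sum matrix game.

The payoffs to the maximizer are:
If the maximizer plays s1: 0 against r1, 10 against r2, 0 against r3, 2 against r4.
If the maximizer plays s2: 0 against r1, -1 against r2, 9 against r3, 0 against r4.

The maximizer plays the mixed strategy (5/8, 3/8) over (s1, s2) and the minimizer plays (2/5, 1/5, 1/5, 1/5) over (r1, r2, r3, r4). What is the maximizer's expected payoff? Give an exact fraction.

Against (2/5, 1/5, 1/5, 1/5), each row's expected payoff is s1: 12/5; s2: 8/5.
Taking the (5/8, 3/8)-weighted average: (5/8)·(12/5) + (3/8)·(8/5) = 21/10.

21/10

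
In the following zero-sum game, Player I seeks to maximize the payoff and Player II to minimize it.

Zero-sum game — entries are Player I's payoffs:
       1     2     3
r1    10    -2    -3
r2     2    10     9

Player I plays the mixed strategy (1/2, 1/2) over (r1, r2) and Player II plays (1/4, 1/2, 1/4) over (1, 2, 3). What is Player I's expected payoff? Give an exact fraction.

17/4

Against (1/4, 1/2, 1/4), each row's expected payoff is r1: 3/4; r2: 31/4.
Taking the (1/2, 1/2)-weighted average: (1/2)·(3/4) + (1/2)·(31/4) = 17/4.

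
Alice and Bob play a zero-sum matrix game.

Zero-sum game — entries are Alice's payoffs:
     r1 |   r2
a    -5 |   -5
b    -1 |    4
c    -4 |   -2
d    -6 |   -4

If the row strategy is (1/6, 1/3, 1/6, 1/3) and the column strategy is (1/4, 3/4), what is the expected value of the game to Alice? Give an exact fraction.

-11/6

Against (1/4, 3/4), each row's expected payoff is a: -5; b: 11/4; c: -5/2; d: -9/2.
Taking the (1/6, 1/3, 1/6, 1/3)-weighted average: (1/6)·(-5) + (1/3)·(11/4) + (1/6)·(-5/2) + (1/3)·(-9/2) = -11/6.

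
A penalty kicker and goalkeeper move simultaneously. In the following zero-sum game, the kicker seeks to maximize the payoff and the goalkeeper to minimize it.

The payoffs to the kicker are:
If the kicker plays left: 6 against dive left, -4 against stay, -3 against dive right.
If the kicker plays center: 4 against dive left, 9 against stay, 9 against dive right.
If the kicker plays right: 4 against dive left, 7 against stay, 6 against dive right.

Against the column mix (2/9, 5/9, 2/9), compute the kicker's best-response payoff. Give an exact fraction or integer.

71/9

left: (6)·(2/9) + (-4)·(5/9) + (-3)·(2/9) = -14/9.
center: (4)·(2/9) + (9)·(5/9) + (9)·(2/9) = 71/9.
right: (4)·(2/9) + (7)·(5/9) + (6)·(2/9) = 55/9.
The best pure response is center with expected payoff 71/9.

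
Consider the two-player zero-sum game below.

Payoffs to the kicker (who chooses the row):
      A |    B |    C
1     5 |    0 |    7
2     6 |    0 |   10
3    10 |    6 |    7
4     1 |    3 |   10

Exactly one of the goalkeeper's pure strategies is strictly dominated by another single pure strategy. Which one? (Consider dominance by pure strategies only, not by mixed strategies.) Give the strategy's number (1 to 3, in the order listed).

3

The goalkeeper prefers columns that give the kicker less. Compare C with B: 0 < 7, 0 < 10, 6 < 7, 3 < 10.
So B strictly dominates C for the goalkeeper; C is strictly dominated.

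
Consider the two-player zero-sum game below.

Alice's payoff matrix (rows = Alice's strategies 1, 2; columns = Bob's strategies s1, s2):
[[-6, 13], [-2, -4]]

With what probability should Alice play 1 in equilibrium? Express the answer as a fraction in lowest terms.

Row minima are -6 and -4, so Alice's maximin is -4; column maxima are -2 and 13, so Bob's minimax is -2. These differ, so the equilibrium is in mixed strategies.
Let Alice play 1 with probability p. Bob is indifferent when −6p − 2(1−p) = 13p − 4(1−p), giving p = 2/21.

2/21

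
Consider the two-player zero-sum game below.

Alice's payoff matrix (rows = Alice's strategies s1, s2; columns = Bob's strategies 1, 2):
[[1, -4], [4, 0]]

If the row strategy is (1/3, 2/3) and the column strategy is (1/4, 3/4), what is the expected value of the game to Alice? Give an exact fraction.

Against (1/4, 3/4), each row's expected payoff is s1: -11/4; s2: 1.
Taking the (1/3, 2/3)-weighted average: (1/3)·(-11/4) + (2/3)·(1) = -1/4.

-1/4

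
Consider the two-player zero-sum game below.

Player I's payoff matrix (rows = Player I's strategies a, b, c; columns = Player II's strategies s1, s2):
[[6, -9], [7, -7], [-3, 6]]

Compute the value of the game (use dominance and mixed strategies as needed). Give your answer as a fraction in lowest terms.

Row a is strictly dominated by row b, so Player I never plays it.
The remaining 2×2 game on (b, c) × (s1, s2) has no saddle point. Let Player I play b with probability p; indifference gives 7p − 3(1−p) = −7p + 6(1−p), so p = 9/23.
Similarly Player II's optimal q on s1 is 13/23, and the value is 7·(13/23) + (-7)·(10/23) = 21/23.

21/23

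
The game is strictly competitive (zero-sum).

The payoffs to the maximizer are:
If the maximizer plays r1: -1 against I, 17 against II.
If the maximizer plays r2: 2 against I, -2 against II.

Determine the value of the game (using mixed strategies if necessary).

16/11

Row minima are -1 and -2, so the maximizer's maximin is -1; column maxima are 2 and 17, so the minimizer's minimax is 2. These differ, so the equilibrium is in mixed strategies.
Let the maximizer play r1 with probability p. The minimizer is indifferent when −p + 2(1−p) = 17p − 2(1−p), giving p = 2/11.
Let the minimizer play I with probability q. The maximizer is indifferent when −q + 17(1−q) = 2q − 2(1−q), giving q = 19/22.
The value is -1·(19/22) + (17)·(3/22) = 16/11.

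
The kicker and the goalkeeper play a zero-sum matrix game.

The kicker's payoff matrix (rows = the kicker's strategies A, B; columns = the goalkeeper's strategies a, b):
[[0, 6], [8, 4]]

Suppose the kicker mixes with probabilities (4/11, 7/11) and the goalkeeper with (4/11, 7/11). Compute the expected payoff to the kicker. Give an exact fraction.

Against (4/11, 7/11), each row's expected payoff is A: 42/11; B: 60/11.
Taking the (4/11, 7/11)-weighted average: (4/11)·(42/11) + (7/11)·(60/11) = 588/121.

588/121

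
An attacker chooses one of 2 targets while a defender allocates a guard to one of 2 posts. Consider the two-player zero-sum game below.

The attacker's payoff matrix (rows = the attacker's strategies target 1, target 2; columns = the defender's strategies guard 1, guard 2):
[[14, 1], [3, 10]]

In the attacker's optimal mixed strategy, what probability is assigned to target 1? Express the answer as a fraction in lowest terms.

Row minima are 1 and 3, so the attacker's maximin is 3; column maxima are 14 and 10, so the defender's minimax is 10. These differ, so the equilibrium is in mixed strategies.
Let the attacker play target 1 with probability p. The defender is indifferent when 14p + 3(1−p) = p + 10(1−p), giving p = 7/20.

7/20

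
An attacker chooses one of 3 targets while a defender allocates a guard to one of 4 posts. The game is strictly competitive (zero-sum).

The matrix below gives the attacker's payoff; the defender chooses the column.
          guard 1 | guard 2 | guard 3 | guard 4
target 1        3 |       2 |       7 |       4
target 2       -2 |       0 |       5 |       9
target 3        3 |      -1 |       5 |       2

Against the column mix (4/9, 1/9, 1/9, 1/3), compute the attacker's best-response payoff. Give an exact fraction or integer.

11/3

target 1: (3)·(4/9) + (2)·(1/9) + (7)·(1/9) + (4)·(1/3) = 11/3.
target 2: (-2)·(4/9) + (0)·(1/9) + (5)·(1/9) + (9)·(1/3) = 8/3.
target 3: (3)·(4/9) + (-1)·(1/9) + (5)·(1/9) + (2)·(1/3) = 22/9.
The best pure response is target 1 with expected payoff 11/3.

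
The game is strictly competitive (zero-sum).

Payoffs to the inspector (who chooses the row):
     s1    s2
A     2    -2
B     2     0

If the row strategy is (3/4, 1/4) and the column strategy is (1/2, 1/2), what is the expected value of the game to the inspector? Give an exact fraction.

1/4

Against (1/2, 1/2), each row's expected payoff is A: 0; B: 1.
Taking the (3/4, 1/4)-weighted average: (3/4)·(0) + (1/4)·(1) = 1/4.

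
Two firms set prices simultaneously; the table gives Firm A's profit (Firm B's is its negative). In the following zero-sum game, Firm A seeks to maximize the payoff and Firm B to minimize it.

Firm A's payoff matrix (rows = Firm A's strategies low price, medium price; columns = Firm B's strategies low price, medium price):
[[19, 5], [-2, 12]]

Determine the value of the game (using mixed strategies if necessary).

Row minima are 5 and -2, so Firm A's maximin is 5; column maxima are 19 and 12, so Firm B's minimax is 12. These differ, so the equilibrium is in mixed strategies.
Let Firm A play low price with probability p. Firm B is indifferent when 19p − 2(1−p) = 5p + 12(1−p), giving p = 1/2.
Let Firm B play low price with probability q. Firm A is indifferent when 19q + 5(1−q) = −2q + 12(1−q), giving q = 1/4.
The value is 19·(1/4) + (5)·(3/4) = 17/2.

17/2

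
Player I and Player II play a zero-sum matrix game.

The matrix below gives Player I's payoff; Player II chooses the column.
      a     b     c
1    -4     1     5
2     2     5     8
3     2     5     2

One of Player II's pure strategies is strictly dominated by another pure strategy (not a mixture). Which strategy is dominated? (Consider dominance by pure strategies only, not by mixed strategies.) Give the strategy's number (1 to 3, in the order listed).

Player II prefers columns that give Player I less. Compare b with a: -4 < 1, 2 < 5, 2 < 5.
So a strictly dominates b for Player II; b is strictly dominated.

2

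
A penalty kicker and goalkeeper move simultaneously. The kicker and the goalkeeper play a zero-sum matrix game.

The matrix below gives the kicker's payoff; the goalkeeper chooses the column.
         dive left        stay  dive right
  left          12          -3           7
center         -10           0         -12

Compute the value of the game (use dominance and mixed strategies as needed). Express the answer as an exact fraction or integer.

Column dive left is strictly dominated by dive right for the goalkeeper (it gives the kicker more in every row).
The remaining 2×2 game on (left, center) × (stay, dive right) has no saddle point. Let the kicker play left with probability p; indifference gives −3p = 7p − 12(1−p), so p = 6/11.
Similarly the goalkeeper's optimal q on stay is 19/22, and the value is -3·(19/22) + (7)·(3/22) = -18/11.

-18/11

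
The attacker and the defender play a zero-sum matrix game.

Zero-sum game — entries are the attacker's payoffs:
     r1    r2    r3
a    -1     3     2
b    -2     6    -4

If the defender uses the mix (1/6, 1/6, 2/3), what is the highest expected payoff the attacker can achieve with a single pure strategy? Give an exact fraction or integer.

a: (-1)·(1/6) + (3)·(1/6) + (2)·(2/3) = 5/3.
b: (-2)·(1/6) + (6)·(1/6) + (-4)·(2/3) = -2.
The best pure response is a with expected payoff 5/3.

5/3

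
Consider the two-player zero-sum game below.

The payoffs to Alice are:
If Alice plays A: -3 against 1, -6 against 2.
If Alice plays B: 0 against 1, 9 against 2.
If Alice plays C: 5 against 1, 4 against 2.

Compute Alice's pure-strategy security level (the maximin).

4

The worst-case payoff for each row is A: -6, B: 0, C: 4.
The best of these is 4.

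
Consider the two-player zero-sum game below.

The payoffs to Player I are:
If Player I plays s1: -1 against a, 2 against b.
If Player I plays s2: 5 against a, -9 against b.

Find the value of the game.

Row minima are -1 and -9, so Player I's maximin is -1; column maxima are 5 and 2, so Player II's minimax is 2. These differ, so the equilibrium is in mixed strategies.
Let Player I play s1 with probability p. Player II is indifferent when −p + 5(1−p) = 2p − 9(1−p), giving p = 14/17.
Let Player II play a with probability q. Player I is indifferent when −q + 2(1−q) = 5q − 9(1−q), giving q = 11/17.
The value is -1·(11/17) + (2)·(6/17) = 1/17.

1/17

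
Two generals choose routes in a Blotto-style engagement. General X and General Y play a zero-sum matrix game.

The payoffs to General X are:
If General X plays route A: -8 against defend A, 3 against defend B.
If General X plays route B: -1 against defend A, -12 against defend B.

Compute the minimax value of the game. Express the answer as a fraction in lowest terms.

Row minima are -8 and -12, so General X's maximin is -8; column maxima are -1 and 3, so General Y's minimax is -1. These differ, so the equilibrium is in mixed strategies.
Let General X play route A with probability p. General Y is indifferent when −8p − (1−p) = 3p − 12(1−p), giving p = 1/2.
Let General Y play defend A with probability q. General X is indifferent when −8q + 3(1−q) = −q − 12(1−q), giving q = 15/22.
The value is -8·(15/22) + (3)·(7/22) = -9/2.

-9/2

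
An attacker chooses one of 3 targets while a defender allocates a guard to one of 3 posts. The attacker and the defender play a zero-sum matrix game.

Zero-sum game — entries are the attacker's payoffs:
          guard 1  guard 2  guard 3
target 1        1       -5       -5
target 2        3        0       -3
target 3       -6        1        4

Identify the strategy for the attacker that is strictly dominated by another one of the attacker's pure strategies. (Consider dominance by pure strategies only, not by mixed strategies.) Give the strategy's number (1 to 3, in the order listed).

Compare target 1 with target 2: 3 > 1, 0 > -5, -3 > -5.
So target 2 strictly dominates target 1 for the attacker; target 1 is strictly dominated.

1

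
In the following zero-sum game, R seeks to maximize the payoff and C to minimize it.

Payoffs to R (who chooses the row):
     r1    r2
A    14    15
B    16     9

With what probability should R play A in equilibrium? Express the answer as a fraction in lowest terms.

Row minima are 14 and 9, so R's maximin is 14; column maxima are 16 and 15, so C's minimax is 15. These differ, so the equilibrium is in mixed strategies.
Let R play A with probability p. C is indifferent when 14p + 16(1−p) = 15p + 9(1−p), giving p = 7/8.

7/8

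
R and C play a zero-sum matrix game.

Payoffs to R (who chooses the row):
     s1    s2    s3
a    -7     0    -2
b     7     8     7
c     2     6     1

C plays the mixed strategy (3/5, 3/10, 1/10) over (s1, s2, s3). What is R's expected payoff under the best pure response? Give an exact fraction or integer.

a: (-7)·(3/5) + (0)·(3/10) + (-2)·(1/10) = -22/5.
b: (7)·(3/5) + (8)·(3/10) + (7)·(1/10) = 73/10.
c: (2)·(3/5) + (6)·(3/10) + (1)·(1/10) = 31/10.
The best pure response is b with expected payoff 73/10.

73/10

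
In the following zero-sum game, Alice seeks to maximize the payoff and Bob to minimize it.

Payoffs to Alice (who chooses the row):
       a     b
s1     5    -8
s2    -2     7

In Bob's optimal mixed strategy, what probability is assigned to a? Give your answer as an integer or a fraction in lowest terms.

15/22

Row minima are -8 and -2, so Alice's maximin is -2; column maxima are 5 and 7, so Bob's minimax is 5. These differ, so the equilibrium is in mixed strategies.
Let Bob play a with probability q. Alice is indifferent when 5q − 8(1−q) = −2q + 7(1−q), giving q = 15/22.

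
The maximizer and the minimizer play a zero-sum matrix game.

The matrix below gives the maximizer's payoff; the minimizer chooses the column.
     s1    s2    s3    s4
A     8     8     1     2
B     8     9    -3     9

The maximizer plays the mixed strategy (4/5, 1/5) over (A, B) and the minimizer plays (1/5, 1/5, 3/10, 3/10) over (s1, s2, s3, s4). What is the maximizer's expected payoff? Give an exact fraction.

Against (1/5, 1/5, 3/10, 3/10), each row's expected payoff is A: 41/10; B: 26/5.
Taking the (4/5, 1/5)-weighted average: (4/5)·(41/10) + (1/5)·(26/5) = 108/25.

108/25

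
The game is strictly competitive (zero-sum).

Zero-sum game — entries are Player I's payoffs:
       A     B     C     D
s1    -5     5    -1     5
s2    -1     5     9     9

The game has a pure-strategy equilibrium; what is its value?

Row minima: -5, -1 → Player I's maximin is -1.
Column maxima: -1, 5, 9, 9 → Player II's minimax is -1.
They coincide at (s2, A), so the value is -1.

-1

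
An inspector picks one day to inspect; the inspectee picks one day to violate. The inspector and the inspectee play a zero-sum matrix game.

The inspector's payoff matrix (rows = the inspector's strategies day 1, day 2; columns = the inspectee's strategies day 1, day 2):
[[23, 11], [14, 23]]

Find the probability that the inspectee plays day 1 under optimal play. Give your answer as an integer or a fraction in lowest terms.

4/7

Row minima are 11 and 14, so the inspector's maximin is 14; column maxima are 23 and 23, so the inspectee's minimax is 23. These differ, so the equilibrium is in mixed strategies.
Let the inspectee play day 1 with probability q. The inspector is indifferent when 23q + 11(1−q) = 14q + 23(1−q), giving q = 4/7.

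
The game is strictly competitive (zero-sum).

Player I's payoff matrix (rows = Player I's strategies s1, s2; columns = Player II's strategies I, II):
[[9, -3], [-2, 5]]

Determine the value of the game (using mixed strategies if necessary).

39/19

Row minima are -3 and -2, so Player I's maximin is -2; column maxima are 9 and 5, so Player II's minimax is 5. These differ, so the equilibrium is in mixed strategies.
Let Player I play s1 with probability p. Player II is indifferent when 9p − 2(1−p) = −3p + 5(1−p), giving p = 7/19.
Let Player II play I with probability q. Player I is indifferent when 9q − 3(1−q) = −2q + 5(1−q), giving q = 8/19.
The value is 9·(8/19) + (-3)·(11/19) = 39/19.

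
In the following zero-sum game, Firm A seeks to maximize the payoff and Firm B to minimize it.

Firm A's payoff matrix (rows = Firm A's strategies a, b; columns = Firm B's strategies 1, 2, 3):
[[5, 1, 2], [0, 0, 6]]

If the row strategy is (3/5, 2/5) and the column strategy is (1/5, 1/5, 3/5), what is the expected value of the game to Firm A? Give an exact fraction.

72/25

Against (1/5, 1/5, 3/5), each row's expected payoff is a: 12/5; b: 18/5.
Taking the (3/5, 2/5)-weighted average: (3/5)·(12/5) + (2/5)·(18/5) = 72/25.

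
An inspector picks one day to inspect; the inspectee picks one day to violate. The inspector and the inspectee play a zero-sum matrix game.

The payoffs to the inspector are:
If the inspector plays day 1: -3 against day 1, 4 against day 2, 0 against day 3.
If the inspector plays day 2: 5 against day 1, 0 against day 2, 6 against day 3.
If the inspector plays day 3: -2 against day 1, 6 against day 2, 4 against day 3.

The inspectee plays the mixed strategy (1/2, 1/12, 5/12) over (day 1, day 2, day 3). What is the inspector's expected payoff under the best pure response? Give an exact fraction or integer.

day 1: (-3)·(1/2) + (4)·(1/12) + (0)·(5/12) = -7/6.
day 2: (5)·(1/2) + (0)·(1/12) + (6)·(5/12) = 5.
day 3: (-2)·(1/2) + (6)·(1/12) + (4)·(5/12) = 7/6.
The best pure response is day 2 with expected payoff 5.

5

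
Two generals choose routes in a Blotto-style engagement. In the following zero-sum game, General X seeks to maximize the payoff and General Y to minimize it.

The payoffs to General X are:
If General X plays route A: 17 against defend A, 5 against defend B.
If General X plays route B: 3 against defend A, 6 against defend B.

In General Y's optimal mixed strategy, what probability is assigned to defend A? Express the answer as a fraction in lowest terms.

1/15

Row minima are 5 and 3, so General X's maximin is 5; column maxima are 17 and 6, so General Y's minimax is 6. These differ, so the equilibrium is in mixed strategies.
Let General Y play defend A with probability q. General X is indifferent when 17q + 5(1−q) = 3q + 6(1−q), giving q = 1/15.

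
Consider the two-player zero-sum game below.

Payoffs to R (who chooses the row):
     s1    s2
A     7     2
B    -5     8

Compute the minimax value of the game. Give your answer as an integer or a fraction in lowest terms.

11/3

Row minima are 2 and -5, so R's maximin is 2; column maxima are 7 and 8, so C's minimax is 7. These differ, so the equilibrium is in mixed strategies.
Let R play A with probability p. C is indifferent when 7p − 5(1−p) = 2p + 8(1−p), giving p = 13/18.
Let C play s1 with probability q. R is indifferent when 7q + 2(1−q) = −5q + 8(1−q), giving q = 1/3.
The value is 7·(1/3) + (2)·(2/3) = 11/3.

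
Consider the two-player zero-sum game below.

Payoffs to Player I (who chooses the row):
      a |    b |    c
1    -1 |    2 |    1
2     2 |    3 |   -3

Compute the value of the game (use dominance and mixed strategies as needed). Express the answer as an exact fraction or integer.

-1/7

Column b is strictly dominated by a for Player II (it gives Player I more in every row).
The remaining 2×2 game on (1, 2) × (a, c) has no saddle point. Let Player I play 1 with probability p; indifference gives −p + 2(1−p) = p − 3(1−p), so p = 5/7.
Similarly Player II's optimal q on a is 4/7, and the value is -1·(4/7) + (1)·(3/7) = -1/7.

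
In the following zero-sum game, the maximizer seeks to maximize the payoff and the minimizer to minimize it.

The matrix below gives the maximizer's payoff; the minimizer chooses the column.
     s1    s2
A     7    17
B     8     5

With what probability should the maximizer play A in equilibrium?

Row minima are 7 and 5, so the maximizer's maximin is 7; column maxima are 8 and 17, so the minimizer's minimax is 8. These differ, so the equilibrium is in mixed strategies.
Let the maximizer play A with probability p. The minimizer is indifferent when 7p + 8(1−p) = 17p + 5(1−p), giving p = 3/13.

3/13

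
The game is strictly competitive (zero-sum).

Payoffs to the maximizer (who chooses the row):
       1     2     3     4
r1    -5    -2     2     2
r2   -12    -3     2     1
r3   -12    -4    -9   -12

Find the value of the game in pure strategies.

-5

Row minima: -5, -12, -12 → the maximizer's maximin is -5.
Column maxima: -5, -2, 2, 2 → the minimizer's minimax is -5.
They coincide at (r1, 1), so the value is -5.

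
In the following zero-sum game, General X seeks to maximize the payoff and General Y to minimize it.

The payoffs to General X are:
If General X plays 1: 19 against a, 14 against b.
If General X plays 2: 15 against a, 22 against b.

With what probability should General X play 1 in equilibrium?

Row minima are 14 and 15, so General X's maximin is 15; column maxima are 19 and 22, so General Y's minimax is 19. These differ, so the equilibrium is in mixed strategies.
Let General X play 1 with probability p. General Y is indifferent when 19p + 15(1−p) = 14p + 22(1−p), giving p = 7/12.

7/12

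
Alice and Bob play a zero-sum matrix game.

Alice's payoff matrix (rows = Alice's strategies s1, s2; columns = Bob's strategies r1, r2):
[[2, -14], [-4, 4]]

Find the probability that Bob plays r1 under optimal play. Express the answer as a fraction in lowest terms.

3/4

Row minima are -14 and -4, so Alice's maximin is -4; column maxima are 2 and 4, so Bob's minimax is 2. These differ, so the equilibrium is in mixed strategies.
Let Bob play r1 with probability q. Alice is indifferent when 2q − 14(1−q) = −4q + 4(1−q), giving q = 3/4.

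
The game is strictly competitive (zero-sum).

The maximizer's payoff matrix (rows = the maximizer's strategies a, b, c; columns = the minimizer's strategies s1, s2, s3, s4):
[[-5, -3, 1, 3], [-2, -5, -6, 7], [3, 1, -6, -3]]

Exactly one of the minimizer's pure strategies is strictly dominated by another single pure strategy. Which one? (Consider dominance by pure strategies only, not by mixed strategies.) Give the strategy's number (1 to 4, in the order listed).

The minimizer prefers columns that give the maximizer less. Compare s4 with s3: 1 < 3, -6 < 7, -6 < -3.
So s3 strictly dominates s4 for the minimizer; s4 is strictly dominated.

4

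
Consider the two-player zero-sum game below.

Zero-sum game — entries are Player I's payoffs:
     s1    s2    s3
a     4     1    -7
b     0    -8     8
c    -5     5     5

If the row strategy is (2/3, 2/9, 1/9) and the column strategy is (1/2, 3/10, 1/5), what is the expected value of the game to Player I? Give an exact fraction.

19/45

Against (1/2, 3/10, 1/5), each row's expected payoff is a: 9/10; b: -4/5; c: 0.
Taking the (2/3, 2/9, 1/9)-weighted average: (2/3)·(9/10) + (2/9)·(-4/5) + (1/9)·(0) = 19/45.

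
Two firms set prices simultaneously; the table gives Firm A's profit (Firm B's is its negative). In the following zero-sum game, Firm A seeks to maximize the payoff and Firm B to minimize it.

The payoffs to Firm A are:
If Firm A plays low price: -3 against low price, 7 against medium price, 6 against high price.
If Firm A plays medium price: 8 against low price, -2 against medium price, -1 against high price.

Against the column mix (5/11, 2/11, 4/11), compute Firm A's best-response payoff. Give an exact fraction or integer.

32/11

low price: (-3)·(5/11) + (7)·(2/11) + (6)·(4/11) = 23/11.
medium price: (8)·(5/11) + (-2)·(2/11) + (-1)·(4/11) = 32/11.
The best pure response is medium price with expected payoff 32/11.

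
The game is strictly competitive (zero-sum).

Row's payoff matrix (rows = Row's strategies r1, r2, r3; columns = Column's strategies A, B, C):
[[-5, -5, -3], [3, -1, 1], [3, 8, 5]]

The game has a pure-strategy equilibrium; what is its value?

3

Row minima: -5, -1, 3 → Row's maximin is 3.
Column maxima: 3, 8, 5 → Column's minimax is 3.
They coincide at (r3, A), so the value is 3.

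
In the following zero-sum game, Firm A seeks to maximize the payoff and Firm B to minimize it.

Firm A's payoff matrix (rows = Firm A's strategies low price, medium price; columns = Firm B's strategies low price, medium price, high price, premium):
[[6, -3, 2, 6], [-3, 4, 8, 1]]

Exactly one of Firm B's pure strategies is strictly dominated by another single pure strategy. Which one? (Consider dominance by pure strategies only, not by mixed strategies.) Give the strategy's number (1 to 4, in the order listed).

3

Firm B prefers columns that give Firm A less. Compare high price with medium price: -3 < 2, 4 < 8.
So medium price strictly dominates high price for Firm B; high price is strictly dominated.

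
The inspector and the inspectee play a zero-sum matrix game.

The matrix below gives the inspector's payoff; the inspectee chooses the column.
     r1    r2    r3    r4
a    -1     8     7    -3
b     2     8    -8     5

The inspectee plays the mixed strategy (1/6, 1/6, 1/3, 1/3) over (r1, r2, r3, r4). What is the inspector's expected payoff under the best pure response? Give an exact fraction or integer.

a: (-1)·(1/6) + (8)·(1/6) + (7)·(1/3) + (-3)·(1/3) = 5/2.
b: (2)·(1/6) + (8)·(1/6) + (-8)·(1/3) + (5)·(1/3) = 2/3.
The best pure response is a with expected payoff 5/2.

5/2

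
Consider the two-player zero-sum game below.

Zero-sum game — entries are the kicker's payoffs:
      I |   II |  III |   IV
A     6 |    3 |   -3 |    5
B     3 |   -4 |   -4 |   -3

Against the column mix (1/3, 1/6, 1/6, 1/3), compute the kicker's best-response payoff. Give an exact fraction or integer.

A: (6)·(1/3) + (3)·(1/6) + (-3)·(1/6) + (5)·(1/3) = 11/3.
B: (3)·(1/3) + (-4)·(1/6) + (-4)·(1/6) + (-3)·(1/3) = -4/3.
The best pure response is A with expected payoff 11/3.

11/3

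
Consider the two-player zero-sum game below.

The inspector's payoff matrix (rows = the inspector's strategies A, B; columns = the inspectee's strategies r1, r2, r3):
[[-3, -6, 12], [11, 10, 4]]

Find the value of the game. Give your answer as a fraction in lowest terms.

Column r1 is strictly dominated by r2 for the inspectee (it gives the inspector more in every row).
The remaining 2×2 game on (A, B) × (r2, r3) has no saddle point. Let the inspector play A with probability p; indifference gives −6p + 10(1−p) = 12p + 4(1−p), so p = 1/4.
Similarly the inspectee's optimal q on r2 is 1/3, and the value is -6·(1/3) + (12)·(2/3) = 6.

6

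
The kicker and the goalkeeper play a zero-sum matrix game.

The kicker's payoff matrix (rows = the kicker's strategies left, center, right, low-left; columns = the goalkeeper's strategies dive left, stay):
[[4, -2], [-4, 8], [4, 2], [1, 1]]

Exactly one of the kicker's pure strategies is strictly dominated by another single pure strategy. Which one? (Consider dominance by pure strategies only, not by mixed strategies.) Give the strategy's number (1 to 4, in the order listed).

4

Compare low-left with right: 4 > 1, 2 > 1.
So right strictly dominates low-left for the kicker; low-left is strictly dominated.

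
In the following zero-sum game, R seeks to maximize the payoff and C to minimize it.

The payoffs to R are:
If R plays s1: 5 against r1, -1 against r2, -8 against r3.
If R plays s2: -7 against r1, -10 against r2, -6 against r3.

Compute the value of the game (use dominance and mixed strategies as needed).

Column r1 is strictly dominated by r2 for C (it gives R more in every row).
The remaining 2×2 game on (s1, s2) × (r2, r3) has no saddle point. Let R play s1 with probability p; indifference gives −p − 10(1−p) = −8p − 6(1−p), so p = 4/11.
Similarly C's optimal q on r2 is 2/11, and the value is -1·(2/11) + (-8)·(9/11) = -74/11.

-74/11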